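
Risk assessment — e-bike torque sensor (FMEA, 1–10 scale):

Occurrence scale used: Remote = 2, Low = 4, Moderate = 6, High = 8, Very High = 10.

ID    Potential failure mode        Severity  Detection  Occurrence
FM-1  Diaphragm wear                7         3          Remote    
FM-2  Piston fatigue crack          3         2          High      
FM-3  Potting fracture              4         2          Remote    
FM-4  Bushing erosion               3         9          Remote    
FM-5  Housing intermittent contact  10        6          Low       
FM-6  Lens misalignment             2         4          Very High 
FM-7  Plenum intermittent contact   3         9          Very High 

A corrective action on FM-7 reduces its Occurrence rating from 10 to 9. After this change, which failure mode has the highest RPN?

RPN = Severity × Occurrence × Detection:
  FM-1: 7 × 2 × 3 = 42
  FM-2: 3 × 8 × 2 = 48
  FM-3: 4 × 2 × 2 = 16
  FM-4: 3 × 2 × 9 = 54
  FM-5: 10 × 4 × 6 = 240
  FM-6: 2 × 10 × 4 = 80
  FM-7: 3 × 10 × 9 = 270
After action: FM-7 → 3 × 9 × 9 = 243.
Revised RPNs: FM-7=243, FM-5=240, FM-6=80, FM-4=54, FM-2=48, FM-1=42, FM-3=16.
Highest is now FM-7 (243).

FM-7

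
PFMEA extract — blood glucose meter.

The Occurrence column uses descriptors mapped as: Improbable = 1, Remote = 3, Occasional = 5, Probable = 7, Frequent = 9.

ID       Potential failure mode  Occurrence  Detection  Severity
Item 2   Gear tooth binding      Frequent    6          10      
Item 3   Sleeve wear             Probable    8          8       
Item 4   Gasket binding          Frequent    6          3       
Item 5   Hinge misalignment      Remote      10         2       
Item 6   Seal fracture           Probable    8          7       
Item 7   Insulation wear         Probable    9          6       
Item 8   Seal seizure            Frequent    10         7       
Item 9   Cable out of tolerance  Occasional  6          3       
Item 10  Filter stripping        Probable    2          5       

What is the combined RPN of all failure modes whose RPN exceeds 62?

2710

RPN = Severity × Occurrence × Detection:
  Item 2: 10 × 9 × 6 = 540
  Item 3: 8 × 7 × 8 = 448
  Item 4: 3 × 9 × 6 = 162
  Item 5: 2 × 3 × 10 = 60
  Item 6: 7 × 7 × 8 = 392
  Item 7: 6 × 7 × 9 = 378
  Item 8: 7 × 9 × 10 = 630
  Item 9: 3 × 5 × 6 = 90
  Item 10: 5 × 7 × 2 = 70
RPN > 62: Item 2 (540), Item 3 (448), Item 4 (162), Item 6 (392), Item 7 (378), Item 8 (630), Item 9 (90), Item 10 (70).
Sum: 540 + 448 + 162 + 392 + 378 + 630 + 90 + 70 = 2710.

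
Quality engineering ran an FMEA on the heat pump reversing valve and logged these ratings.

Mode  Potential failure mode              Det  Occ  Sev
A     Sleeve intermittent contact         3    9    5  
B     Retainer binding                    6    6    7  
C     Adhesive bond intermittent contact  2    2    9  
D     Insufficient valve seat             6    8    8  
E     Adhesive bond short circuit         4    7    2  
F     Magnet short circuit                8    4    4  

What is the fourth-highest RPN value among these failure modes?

128

RPN = Severity × Occurrence × Detection:
  A: 5 × 9 × 3 = 135
  B: 7 × 6 × 6 = 252
  C: 9 × 2 × 2 = 36
  D: 8 × 8 × 6 = 384
  E: 2 × 7 × 4 = 56
  F: 4 × 4 × 8 = 128
Sorted descending: 384, 252, 135, 128, 56, 36.
The fourth-highest RPN is 128 (F).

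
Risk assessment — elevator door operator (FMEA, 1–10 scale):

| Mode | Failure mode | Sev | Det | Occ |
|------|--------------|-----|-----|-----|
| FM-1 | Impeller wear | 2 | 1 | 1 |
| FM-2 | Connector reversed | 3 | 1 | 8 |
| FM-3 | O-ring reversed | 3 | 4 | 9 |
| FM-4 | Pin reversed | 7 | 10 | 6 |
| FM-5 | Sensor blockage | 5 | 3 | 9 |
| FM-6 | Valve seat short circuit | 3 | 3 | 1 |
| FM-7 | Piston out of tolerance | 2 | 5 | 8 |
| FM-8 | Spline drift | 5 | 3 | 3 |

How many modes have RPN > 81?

RPN = Severity × Occurrence × Detection:
  FM-1: 2 × 1 × 1 = 2
  FM-2: 3 × 8 × 1 = 24
  FM-3: 3 × 9 × 4 = 108
  FM-4: 7 × 6 × 10 = 420
  FM-5: 5 × 9 × 3 = 135
  FM-6: 3 × 1 × 3 = 9
  FM-7: 2 × 8 × 5 = 80
  FM-8: 5 × 3 × 3 = 45
Modes with RPN > 81: FM-3 (108), FM-4 (420), FM-5 (135) → 3.

3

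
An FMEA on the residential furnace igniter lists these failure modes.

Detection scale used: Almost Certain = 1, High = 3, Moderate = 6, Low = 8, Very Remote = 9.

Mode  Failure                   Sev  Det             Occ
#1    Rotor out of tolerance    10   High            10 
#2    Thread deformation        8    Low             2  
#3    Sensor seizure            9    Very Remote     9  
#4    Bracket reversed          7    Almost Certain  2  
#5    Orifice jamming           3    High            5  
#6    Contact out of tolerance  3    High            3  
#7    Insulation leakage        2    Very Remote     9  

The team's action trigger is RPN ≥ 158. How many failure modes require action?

3

RPN = Severity × Occurrence × Detection:
  #1: 10 × 10 × 3 = 300
  #2: 8 × 2 × 8 = 128
  #3: 9 × 9 × 9 = 729
  #4: 7 × 2 × 1 = 14
  #5: 3 × 5 × 3 = 45
  #6: 3 × 3 × 3 = 27
  #7: 2 × 9 × 9 = 162
Modes with RPN ≥ 158: #1 (300), #3 (729), #7 (162) → 3.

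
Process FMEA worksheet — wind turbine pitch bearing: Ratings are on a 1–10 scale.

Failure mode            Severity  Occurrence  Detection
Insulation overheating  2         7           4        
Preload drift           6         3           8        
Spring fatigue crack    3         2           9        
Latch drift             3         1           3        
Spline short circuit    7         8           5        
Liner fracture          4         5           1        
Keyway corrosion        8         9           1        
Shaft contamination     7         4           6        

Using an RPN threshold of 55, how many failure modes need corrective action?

RPN = Severity × Occurrence × Detection:
  Insulation overheating: 2 × 7 × 4 = 56
  Preload drift: 6 × 3 × 8 = 144
  Spring fatigue crack: 3 × 2 × 9 = 54
  Latch drift: 3 × 1 × 3 = 9
  Spline short circuit: 7 × 8 × 5 = 280
  Liner fracture: 4 × 5 × 1 = 20
  Keyway corrosion: 8 × 9 × 1 = 72
  Shaft contamination: 7 × 4 × 6 = 168
Modes with RPN ≥ 55: Insulation overheating (56), Preload drift (144), Spline short circuit (280), Keyway corrosion (72), Shaft contamination (168) → 5.

5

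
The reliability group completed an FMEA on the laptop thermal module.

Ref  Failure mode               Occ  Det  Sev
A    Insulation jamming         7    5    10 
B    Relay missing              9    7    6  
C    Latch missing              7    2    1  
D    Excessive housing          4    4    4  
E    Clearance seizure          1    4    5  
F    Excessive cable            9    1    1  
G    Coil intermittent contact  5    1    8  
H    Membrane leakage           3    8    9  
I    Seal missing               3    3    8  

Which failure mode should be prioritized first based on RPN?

B

RPN = Severity × Occurrence × Detection:
  A: 10 × 7 × 5 = 350
  B: 6 × 9 × 7 = 378
  C: 1 × 7 × 2 = 14
  D: 4 × 4 × 4 = 64
  E: 5 × 1 × 4 = 20
  F: 1 × 9 × 1 = 9
  G: 8 × 5 × 1 = 40
  H: 9 × 3 × 8 = 216
  I: 8 × 3 × 3 = 72
Highest RPN is 378 → B.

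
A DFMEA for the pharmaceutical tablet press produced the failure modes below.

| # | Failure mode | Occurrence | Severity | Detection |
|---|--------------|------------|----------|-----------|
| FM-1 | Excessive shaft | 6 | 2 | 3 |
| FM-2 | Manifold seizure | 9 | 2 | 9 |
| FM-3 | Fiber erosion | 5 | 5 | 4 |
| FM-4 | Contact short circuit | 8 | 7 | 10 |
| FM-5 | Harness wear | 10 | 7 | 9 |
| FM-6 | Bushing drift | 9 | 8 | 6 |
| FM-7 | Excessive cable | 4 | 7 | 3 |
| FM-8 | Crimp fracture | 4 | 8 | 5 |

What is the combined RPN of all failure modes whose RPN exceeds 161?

1784

RPN = Severity × Occurrence × Detection:
  FM-1: 2 × 6 × 3 = 36
  FM-2: 2 × 9 × 9 = 162
  FM-3: 5 × 5 × 4 = 100
  FM-4: 7 × 8 × 10 = 560
  FM-5: 7 × 10 × 9 = 630
  FM-6: 8 × 9 × 6 = 432
  FM-7: 7 × 4 × 3 = 84
  FM-8: 8 × 4 × 5 = 160
RPN > 161: FM-2 (162), FM-4 (560), FM-5 (630), FM-6 (432).
Sum: 162 + 560 + 630 + 432 = 1784.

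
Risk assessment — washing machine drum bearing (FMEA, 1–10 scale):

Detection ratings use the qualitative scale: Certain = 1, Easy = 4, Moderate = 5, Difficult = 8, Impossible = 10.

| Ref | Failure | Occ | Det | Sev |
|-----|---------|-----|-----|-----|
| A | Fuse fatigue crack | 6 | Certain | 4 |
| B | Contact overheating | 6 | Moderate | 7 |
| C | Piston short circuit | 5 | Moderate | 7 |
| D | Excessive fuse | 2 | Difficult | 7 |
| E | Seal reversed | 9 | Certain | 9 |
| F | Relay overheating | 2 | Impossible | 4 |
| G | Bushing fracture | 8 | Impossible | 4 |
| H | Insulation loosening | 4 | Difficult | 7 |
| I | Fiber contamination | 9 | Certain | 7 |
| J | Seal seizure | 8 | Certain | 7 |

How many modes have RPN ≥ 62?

RPN = Severity × Occurrence × Detection:
  A: 4 × 6 × 1 = 24
  B: 7 × 6 × 5 = 210
  C: 7 × 5 × 5 = 175
  D: 7 × 2 × 8 = 112
  E: 9 × 9 × 1 = 81
  F: 4 × 2 × 10 = 80
  G: 4 × 8 × 10 = 320
  H: 7 × 4 × 8 = 224
  I: 7 × 9 × 1 = 63
  J: 7 × 8 × 1 = 56
Modes with RPN ≥ 62: B (210), C (175), D (112), E (81), F (80), G (320), H (224), I (63) → 8.

8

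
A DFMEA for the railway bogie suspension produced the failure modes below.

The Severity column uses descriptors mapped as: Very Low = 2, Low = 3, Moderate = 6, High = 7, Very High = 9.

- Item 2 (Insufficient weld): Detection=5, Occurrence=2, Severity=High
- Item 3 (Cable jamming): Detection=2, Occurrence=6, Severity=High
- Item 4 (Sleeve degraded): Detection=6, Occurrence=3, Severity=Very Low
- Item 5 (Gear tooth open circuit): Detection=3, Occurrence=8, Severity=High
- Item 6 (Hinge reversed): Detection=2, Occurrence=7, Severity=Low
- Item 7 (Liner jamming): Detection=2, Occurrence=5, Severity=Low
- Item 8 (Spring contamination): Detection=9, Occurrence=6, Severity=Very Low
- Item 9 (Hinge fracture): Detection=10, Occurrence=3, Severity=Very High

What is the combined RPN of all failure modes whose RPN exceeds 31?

778

RPN = Severity × Occurrence × Detection:
  Item 2: 7 × 2 × 5 = 70
  Item 3: 7 × 6 × 2 = 84
  Item 4: 2 × 3 × 6 = 36
  Item 5: 7 × 8 × 3 = 168
  Item 6: 3 × 7 × 2 = 42
  Item 7: 3 × 5 × 2 = 30
  Item 8: 2 × 6 × 9 = 108
  Item 9: 9 × 3 × 10 = 270
RPN > 31: Item 2 (70), Item 3 (84), Item 4 (36), Item 5 (168), Item 6 (42), Item 8 (108), Item 9 (270).
Sum: 70 + 84 + 36 + 168 + 42 + 108 + 270 = 778.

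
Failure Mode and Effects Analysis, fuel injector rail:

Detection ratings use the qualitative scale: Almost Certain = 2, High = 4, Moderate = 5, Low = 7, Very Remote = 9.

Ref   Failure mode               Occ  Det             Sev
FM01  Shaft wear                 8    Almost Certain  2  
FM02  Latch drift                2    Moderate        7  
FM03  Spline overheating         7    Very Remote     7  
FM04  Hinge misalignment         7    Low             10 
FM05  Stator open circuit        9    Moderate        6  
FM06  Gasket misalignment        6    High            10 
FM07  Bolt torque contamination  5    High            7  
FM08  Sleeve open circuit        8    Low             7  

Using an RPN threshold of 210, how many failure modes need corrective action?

RPN = Severity × Occurrence × Detection:
  FM01: 2 × 8 × 2 = 32
  FM02: 7 × 2 × 5 = 70
  FM03: 7 × 7 × 9 = 441
  FM04: 10 × 7 × 7 = 490
  FM05: 6 × 9 × 5 = 270
  FM06: 10 × 6 × 4 = 240
  FM07: 7 × 5 × 4 = 140
  FM08: 7 × 8 × 7 = 392
Modes with RPN ≥ 210: FM03 (441), FM04 (490), FM05 (270), FM06 (240), FM08 (392) → 5.

5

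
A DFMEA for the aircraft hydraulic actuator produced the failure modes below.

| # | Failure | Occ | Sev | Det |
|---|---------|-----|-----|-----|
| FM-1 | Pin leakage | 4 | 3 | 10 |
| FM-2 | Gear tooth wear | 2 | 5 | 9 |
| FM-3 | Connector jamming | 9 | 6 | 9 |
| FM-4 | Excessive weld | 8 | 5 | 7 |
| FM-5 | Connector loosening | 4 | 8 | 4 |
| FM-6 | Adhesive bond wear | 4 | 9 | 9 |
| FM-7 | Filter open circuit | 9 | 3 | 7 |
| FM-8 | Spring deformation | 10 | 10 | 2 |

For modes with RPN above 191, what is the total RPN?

RPN = Severity × Occurrence × Detection:
  FM-1: 3 × 4 × 10 = 120
  FM-2: 5 × 2 × 9 = 90
  FM-3: 6 × 9 × 9 = 486
  FM-4: 5 × 8 × 7 = 280
  FM-5: 8 × 4 × 4 = 128
  FM-6: 9 × 4 × 9 = 324
  FM-7: 3 × 9 × 7 = 189
  FM-8: 10 × 10 × 2 = 200
RPN > 191: FM-3 (486), FM-4 (280), FM-6 (324), FM-8 (200).
Sum: 486 + 280 + 324 + 200 = 1290.

1290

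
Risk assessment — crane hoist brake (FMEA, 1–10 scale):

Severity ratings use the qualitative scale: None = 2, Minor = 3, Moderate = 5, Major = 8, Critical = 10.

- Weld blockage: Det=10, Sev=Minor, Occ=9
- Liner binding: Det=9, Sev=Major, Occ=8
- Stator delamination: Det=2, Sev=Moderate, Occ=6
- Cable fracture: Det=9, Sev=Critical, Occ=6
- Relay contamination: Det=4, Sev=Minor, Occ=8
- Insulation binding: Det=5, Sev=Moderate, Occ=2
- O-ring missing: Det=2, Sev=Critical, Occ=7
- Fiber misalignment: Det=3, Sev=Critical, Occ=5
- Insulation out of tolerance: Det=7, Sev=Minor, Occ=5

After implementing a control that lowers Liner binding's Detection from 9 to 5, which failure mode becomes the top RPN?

RPN = Severity × Occurrence × Detection:
  Weld blockage: 3 × 9 × 10 = 270
  Liner binding: 8 × 8 × 9 = 576
  Stator delamination: 5 × 6 × 2 = 60
  Cable fracture: 10 × 6 × 9 = 540
  Relay contamination: 3 × 8 × 4 = 96
  Insulation binding: 5 × 2 × 5 = 50
  O-ring missing: 10 × 7 × 2 = 140
  Fiber misalignment: 10 × 5 × 3 = 150
  Insulation out of tolerance: 3 × 5 × 7 = 105
After action: Liner binding → 8 × 8 × 5 = 320.
Revised RPNs: Cable fracture=540, Liner binding=320, Weld blockage=270, Fiber misalignment=150, O-ring missing=140, Insulation out of tolerance=105, Relay contamination=96, Stator delamination=60, Insulation binding=50.
Highest is now Cable fracture (540).

Cable fracture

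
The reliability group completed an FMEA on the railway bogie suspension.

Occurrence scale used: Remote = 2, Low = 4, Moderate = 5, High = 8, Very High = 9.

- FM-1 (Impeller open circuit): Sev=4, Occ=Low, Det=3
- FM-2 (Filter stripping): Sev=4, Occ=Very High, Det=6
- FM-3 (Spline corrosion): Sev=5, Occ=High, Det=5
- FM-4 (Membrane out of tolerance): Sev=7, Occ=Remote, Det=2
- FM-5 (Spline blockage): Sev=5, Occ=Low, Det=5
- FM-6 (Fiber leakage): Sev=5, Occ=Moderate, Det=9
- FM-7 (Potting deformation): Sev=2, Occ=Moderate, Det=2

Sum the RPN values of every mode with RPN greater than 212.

RPN = Severity × Occurrence × Detection:
  FM-1: 4 × 4 × 3 = 48
  FM-2: 4 × 9 × 6 = 216
  FM-3: 5 × 8 × 5 = 200
  FM-4: 7 × 2 × 2 = 28
  FM-5: 5 × 4 × 5 = 100
  FM-6: 5 × 5 × 9 = 225
  FM-7: 2 × 5 × 2 = 20
RPN > 212: FM-2 (216), FM-6 (225).
Sum: 216 + 225 = 441.

441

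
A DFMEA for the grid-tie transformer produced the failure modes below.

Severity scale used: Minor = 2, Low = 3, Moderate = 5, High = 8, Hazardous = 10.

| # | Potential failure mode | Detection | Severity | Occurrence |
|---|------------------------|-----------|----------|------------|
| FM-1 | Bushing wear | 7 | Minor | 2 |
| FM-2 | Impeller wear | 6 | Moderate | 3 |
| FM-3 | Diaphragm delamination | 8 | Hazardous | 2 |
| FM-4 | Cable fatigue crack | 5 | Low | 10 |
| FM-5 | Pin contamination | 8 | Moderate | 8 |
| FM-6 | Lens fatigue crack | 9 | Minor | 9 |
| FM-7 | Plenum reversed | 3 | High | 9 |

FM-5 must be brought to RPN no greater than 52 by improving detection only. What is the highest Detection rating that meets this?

FM-5: S=5, O=8, D=8 → current RPN = 320.
Fixed product = 40. Need 40 × D ≤ 52, so D ≤ 52/40 = 1.30.
Maximum integer Detection rating = 1 (gives RPN 40; D=2 would give 80 > 52).

1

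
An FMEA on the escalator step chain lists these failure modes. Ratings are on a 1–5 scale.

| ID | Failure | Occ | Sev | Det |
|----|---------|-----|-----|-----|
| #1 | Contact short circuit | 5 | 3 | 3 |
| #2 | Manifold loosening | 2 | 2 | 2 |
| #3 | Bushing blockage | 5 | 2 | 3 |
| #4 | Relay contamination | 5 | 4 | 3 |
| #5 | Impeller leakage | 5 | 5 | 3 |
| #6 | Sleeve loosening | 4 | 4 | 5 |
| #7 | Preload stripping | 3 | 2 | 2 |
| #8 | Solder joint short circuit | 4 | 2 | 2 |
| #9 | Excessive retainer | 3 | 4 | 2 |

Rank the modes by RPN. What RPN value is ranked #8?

RPN = Severity × Occurrence × Detection:
  #1: 3 × 5 × 3 = 45
  #2: 2 × 2 × 2 = 8
  #3: 2 × 5 × 3 = 30
  #4: 4 × 5 × 3 = 60
  #5: 5 × 5 × 3 = 75
  #6: 4 × 4 × 5 = 80
  #7: 2 × 3 × 2 = 12
  #8: 2 × 4 × 2 = 16
  #9: 4 × 3 × 2 = 24
Sorted descending: 80, 75, 60, 45, 30, 24, 16, 12, 8.
The eighth-highest RPN is 12 (#7).

12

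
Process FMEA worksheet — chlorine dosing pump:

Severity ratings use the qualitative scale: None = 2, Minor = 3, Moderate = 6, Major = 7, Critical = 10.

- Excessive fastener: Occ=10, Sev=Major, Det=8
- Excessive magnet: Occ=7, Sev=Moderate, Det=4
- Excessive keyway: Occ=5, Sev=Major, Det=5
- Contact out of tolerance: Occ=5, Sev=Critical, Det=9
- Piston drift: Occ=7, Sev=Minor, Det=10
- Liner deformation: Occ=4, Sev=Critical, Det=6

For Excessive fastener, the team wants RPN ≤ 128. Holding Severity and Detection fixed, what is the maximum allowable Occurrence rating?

Excessive fastener: S=7, O=10, D=8 → current RPN = 560.
Fixed product = 56. Need 56 × O ≤ 128, so O ≤ 128/56 = 2.29.
Maximum integer Occurrence rating = 2 (gives RPN 112; O=3 would give 168 > 128).

2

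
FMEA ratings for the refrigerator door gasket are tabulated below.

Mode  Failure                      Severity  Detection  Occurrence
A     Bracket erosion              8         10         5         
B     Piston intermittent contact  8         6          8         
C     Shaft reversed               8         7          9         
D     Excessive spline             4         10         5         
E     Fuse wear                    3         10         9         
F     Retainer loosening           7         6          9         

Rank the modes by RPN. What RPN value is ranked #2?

RPN = Severity × Occurrence × Detection:
  A: 8 × 5 × 10 = 400
  B: 8 × 8 × 6 = 384
  C: 8 × 9 × 7 = 504
  D: 4 × 5 × 10 = 200
  E: 3 × 9 × 10 = 270
  F: 7 × 9 × 6 = 378
Sorted descending: 504, 400, 384, 378, 270, 200.
The second-highest RPN is 400 (A).

400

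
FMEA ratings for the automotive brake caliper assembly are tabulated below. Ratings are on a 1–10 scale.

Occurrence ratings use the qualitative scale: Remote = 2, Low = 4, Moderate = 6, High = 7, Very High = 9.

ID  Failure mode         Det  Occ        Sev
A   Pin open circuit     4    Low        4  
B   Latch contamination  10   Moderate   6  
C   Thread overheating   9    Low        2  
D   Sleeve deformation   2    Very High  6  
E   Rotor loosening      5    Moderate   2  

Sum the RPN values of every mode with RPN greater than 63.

RPN = Severity × Occurrence × Detection:
  A: 4 × 4 × 4 = 64
  B: 6 × 6 × 10 = 360
  C: 2 × 4 × 9 = 72
  D: 6 × 9 × 2 = 108
  E: 2 × 6 × 5 = 60
RPN > 63: A (64), B (360), C (72), D (108).
Sum: 64 + 360 + 72 + 108 = 604.

604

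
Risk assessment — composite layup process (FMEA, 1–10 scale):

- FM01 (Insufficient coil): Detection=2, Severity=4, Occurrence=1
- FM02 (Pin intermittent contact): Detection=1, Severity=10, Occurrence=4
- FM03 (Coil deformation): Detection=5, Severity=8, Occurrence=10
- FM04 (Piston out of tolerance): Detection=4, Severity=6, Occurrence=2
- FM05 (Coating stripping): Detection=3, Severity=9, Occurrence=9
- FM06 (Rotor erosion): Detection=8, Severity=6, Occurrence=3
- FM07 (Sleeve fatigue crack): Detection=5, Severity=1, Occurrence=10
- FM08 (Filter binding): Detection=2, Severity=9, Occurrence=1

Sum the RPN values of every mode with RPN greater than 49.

RPN = Severity × Occurrence × Detection:
  FM01: 4 × 1 × 2 = 8
  FM02: 10 × 4 × 1 = 40
  FM03: 8 × 10 × 5 = 400
  FM04: 6 × 2 × 4 = 48
  FM05: 9 × 9 × 3 = 243
  FM06: 6 × 3 × 8 = 144
  FM07: 1 × 10 × 5 = 50
  FM08: 9 × 1 × 2 = 18
RPN > 49: FM03 (400), FM05 (243), FM06 (144), FM07 (50).
Sum: 400 + 243 + 144 + 50 = 837.

837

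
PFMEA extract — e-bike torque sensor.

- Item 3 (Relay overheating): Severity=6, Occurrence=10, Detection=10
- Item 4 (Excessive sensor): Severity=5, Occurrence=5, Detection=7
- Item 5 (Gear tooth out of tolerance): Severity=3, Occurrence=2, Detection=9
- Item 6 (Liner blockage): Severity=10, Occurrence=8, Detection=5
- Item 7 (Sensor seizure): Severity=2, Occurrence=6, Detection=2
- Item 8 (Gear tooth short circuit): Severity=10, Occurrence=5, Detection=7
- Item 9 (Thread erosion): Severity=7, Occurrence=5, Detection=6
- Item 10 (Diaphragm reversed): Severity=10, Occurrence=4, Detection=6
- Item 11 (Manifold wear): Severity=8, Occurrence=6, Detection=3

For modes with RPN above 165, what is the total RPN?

RPN = Severity × Occurrence × Detection:
  Item 3: 6 × 10 × 10 = 600
  Item 4: 5 × 5 × 7 = 175
  Item 5: 3 × 2 × 9 = 54
  Item 6: 10 × 8 × 5 = 400
  Item 7: 2 × 6 × 2 = 24
  Item 8: 10 × 5 × 7 = 350
  Item 9: 7 × 5 × 6 = 210
  Item 10: 10 × 4 × 6 = 240
  Item 11: 8 × 6 × 3 = 144
RPN > 165: Item 3 (600), Item 4 (175), Item 6 (400), Item 8 (350), Item 9 (210), Item 10 (240).
Sum: 600 + 175 + 400 + 350 + 210 + 240 = 1975.

1975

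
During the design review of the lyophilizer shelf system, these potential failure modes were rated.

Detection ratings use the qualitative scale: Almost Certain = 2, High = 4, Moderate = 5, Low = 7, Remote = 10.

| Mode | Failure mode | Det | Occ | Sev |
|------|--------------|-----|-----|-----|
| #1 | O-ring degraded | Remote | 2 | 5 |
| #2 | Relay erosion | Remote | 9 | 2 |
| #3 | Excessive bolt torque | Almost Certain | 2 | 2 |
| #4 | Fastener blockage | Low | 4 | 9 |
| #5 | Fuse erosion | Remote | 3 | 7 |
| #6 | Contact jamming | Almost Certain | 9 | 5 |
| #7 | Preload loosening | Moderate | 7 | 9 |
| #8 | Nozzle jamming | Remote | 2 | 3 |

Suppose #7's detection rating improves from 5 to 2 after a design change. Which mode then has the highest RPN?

#4

RPN = Severity × Occurrence × Detection:
  #1: 5 × 2 × 10 = 100
  #2: 2 × 9 × 10 = 180
  #3: 2 × 2 × 2 = 8
  #4: 9 × 4 × 7 = 252
  #5: 7 × 3 × 10 = 210
  #6: 5 × 9 × 2 = 90
  #7: 9 × 7 × 5 = 315
  #8: 3 × 2 × 10 = 60
After action: #7 → 9 × 7 × 2 = 126.
Revised RPNs: #4=252, #5=210, #2=180, #7=126, #1=100, #6=90, #8=60, #3=8.
Highest is now #4 (252).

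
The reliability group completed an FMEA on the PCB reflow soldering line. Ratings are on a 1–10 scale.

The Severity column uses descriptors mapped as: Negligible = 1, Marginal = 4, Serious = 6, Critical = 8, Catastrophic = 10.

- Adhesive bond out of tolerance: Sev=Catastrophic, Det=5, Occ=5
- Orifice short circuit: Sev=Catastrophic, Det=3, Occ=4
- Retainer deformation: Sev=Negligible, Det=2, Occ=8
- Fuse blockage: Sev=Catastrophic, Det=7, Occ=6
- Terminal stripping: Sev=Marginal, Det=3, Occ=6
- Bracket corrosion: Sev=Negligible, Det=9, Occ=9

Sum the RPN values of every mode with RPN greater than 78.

871

RPN = Severity × Occurrence × Detection:
  Adhesive bond out of tolerance: 10 × 5 × 5 = 250
  Orifice short circuit: 10 × 4 × 3 = 120
  Retainer deformation: 1 × 8 × 2 = 16
  Fuse blockage: 10 × 6 × 7 = 420
  Terminal stripping: 4 × 6 × 3 = 72
  Bracket corrosion: 1 × 9 × 9 = 81
RPN > 78: Adhesive bond out of tolerance (250), Orifice short circuit (120), Fuse blockage (420), Bracket corrosion (81).
Sum: 250 + 120 + 420 + 81 = 871.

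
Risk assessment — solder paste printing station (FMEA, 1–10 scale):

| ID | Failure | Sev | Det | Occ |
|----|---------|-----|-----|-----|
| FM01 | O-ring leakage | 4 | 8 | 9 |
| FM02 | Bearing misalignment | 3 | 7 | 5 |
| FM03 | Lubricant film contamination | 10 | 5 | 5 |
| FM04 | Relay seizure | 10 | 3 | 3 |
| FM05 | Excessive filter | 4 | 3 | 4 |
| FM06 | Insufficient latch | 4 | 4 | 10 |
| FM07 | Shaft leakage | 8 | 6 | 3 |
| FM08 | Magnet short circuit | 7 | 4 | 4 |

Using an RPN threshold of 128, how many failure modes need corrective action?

4

RPN = Severity × Occurrence × Detection:
  FM01: 4 × 9 × 8 = 288
  FM02: 3 × 5 × 7 = 105
  FM03: 10 × 5 × 5 = 250
  FM04: 10 × 3 × 3 = 90
  FM05: 4 × 4 × 3 = 48
  FM06: 4 × 10 × 4 = 160
  FM07: 8 × 3 × 6 = 144
  FM08: 7 × 4 × 4 = 112
Modes with RPN ≥ 128: FM01 (288), FM03 (250), FM06 (160), FM07 (144) → 4.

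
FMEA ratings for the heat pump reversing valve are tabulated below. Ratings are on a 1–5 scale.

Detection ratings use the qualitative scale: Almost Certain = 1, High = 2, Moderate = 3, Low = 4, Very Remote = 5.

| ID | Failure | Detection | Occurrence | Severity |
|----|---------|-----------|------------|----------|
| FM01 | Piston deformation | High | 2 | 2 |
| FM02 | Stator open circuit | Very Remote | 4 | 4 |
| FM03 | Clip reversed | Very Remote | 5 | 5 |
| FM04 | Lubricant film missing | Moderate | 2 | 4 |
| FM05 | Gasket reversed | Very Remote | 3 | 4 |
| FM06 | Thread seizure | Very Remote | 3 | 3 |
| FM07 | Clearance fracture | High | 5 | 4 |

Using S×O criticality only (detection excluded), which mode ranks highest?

FM03

Criticality = Severity × Occurrence:
  FM01: 2 × 2 = 4
  FM02: 4 × 4 = 16
  FM03: 5 × 5 = 25
  FM04: 4 × 2 = 8
  FM05: 4 × 3 = 12
  FM06: 3 × 3 = 9
  FM07: 4 × 5 = 20
Highest criticality is 25 → FM03.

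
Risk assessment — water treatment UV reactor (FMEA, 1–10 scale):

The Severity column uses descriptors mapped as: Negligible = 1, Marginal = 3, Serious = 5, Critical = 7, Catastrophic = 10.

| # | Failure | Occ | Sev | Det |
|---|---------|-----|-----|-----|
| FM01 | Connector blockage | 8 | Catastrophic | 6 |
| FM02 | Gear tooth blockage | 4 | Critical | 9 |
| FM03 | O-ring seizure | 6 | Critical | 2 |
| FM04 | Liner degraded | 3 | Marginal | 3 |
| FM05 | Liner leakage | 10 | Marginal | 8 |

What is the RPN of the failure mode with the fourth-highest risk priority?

84

RPN = Severity × Occurrence × Detection:
  FM01: 10 × 8 × 6 = 480
  FM02: 7 × 4 × 9 = 252
  FM03: 7 × 6 × 2 = 84
  FM04: 3 × 3 × 3 = 27
  FM05: 3 × 10 × 8 = 240
Sorted descending: 480, 252, 240, 84, 27.
The fourth-highest RPN is 84 (FM03).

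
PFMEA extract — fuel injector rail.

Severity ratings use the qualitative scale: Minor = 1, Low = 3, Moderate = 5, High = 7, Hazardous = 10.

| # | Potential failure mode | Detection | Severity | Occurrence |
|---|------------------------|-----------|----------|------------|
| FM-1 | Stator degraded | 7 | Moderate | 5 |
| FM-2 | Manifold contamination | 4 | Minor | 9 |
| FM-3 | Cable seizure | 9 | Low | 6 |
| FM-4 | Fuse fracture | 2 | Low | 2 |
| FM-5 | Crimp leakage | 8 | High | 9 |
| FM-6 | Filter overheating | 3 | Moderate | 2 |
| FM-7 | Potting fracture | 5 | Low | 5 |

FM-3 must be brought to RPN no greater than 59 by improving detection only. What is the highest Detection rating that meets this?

FM-3: S=3, O=6, D=9 → current RPN = 162.
Fixed product = 18. Need 18 × D ≤ 59, so D ≤ 59/18 = 3.28.
Maximum integer Detection rating = 3 (gives RPN 54; D=4 would give 72 > 59).

3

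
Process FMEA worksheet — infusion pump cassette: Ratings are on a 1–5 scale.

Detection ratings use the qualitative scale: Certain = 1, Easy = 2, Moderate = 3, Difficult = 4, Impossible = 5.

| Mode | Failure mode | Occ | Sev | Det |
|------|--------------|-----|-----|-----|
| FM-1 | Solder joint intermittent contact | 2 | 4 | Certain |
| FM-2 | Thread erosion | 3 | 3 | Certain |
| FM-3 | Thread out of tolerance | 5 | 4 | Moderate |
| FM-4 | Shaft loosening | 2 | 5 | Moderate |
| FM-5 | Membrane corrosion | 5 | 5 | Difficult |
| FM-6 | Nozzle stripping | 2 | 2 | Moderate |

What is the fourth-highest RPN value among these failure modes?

12

RPN = Severity × Occurrence × Detection:
  FM-1: 4 × 2 × 1 = 8
  FM-2: 3 × 3 × 1 = 9
  FM-3: 4 × 5 × 3 = 60
  FM-4: 5 × 2 × 3 = 30
  FM-5: 5 × 5 × 4 = 100
  FM-6: 2 × 2 × 3 = 12
Sorted descending: 100, 60, 30, 12, 9, 8.
The fourth-highest RPN is 12 (FM-6).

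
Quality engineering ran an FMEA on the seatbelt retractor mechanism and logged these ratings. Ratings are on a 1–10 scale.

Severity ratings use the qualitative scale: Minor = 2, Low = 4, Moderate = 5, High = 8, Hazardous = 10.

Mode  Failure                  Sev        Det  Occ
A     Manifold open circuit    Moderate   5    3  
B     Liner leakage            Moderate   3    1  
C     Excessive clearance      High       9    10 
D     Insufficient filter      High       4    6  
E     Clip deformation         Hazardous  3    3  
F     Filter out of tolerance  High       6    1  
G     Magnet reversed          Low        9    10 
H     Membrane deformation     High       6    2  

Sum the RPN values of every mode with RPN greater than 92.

RPN = Severity × Occurrence × Detection:
  A: 5 × 3 × 5 = 75
  B: 5 × 1 × 3 = 15
  C: 8 × 10 × 9 = 720
  D: 8 × 6 × 4 = 192
  E: 10 × 3 × 3 = 90
  F: 8 × 1 × 6 = 48
  G: 4 × 10 × 9 = 360
  H: 8 × 2 × 6 = 96
RPN > 92: C (720), D (192), G (360), H (96).
Sum: 720 + 192 + 360 + 96 = 1368.

1368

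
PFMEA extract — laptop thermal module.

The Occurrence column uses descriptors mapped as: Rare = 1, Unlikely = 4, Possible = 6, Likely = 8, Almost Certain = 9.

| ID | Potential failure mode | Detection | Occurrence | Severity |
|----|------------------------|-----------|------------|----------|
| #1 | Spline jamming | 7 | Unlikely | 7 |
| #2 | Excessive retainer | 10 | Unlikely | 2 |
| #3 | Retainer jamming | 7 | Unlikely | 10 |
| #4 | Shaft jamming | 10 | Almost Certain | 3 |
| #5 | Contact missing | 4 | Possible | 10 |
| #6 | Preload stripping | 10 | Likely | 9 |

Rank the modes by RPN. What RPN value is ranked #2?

RPN = Severity × Occurrence × Detection:
  #1: 7 × 4 × 7 = 196
  #2: 2 × 4 × 10 = 80
  #3: 10 × 4 × 7 = 280
  #4: 3 × 9 × 10 = 270
  #5: 10 × 6 × 4 = 240
  #6: 9 × 8 × 10 = 720
Sorted descending: 720, 280, 270, 240, 196, 80.
The second-highest RPN is 280 (#3).

280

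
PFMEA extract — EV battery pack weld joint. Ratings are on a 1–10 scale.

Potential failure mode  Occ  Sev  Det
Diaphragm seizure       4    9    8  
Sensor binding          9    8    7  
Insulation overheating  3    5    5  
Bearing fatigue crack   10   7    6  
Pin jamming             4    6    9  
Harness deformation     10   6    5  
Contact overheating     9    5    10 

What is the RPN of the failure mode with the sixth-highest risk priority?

216

RPN = Severity × Occurrence × Detection:
  Diaphragm seizure: 9 × 4 × 8 = 288
  Sensor binding: 8 × 9 × 7 = 504
  Insulation overheating: 5 × 3 × 5 = 75
  Bearing fatigue crack: 7 × 10 × 6 = 420
  Pin jamming: 6 × 4 × 9 = 216
  Harness deformation: 6 × 10 × 5 = 300
  Contact overheating: 5 × 9 × 10 = 450
Sorted descending: 504, 450, 420, 300, 288, 216, 75.
The sixth-highest RPN is 216 (Pin jamming).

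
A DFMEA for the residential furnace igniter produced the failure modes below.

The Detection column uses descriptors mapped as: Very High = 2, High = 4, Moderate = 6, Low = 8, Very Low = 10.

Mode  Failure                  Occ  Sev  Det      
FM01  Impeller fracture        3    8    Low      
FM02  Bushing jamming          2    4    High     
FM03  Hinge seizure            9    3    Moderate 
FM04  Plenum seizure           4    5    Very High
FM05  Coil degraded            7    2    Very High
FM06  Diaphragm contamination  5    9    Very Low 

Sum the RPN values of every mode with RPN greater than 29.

RPN = Severity × Occurrence × Detection:
  FM01: 8 × 3 × 8 = 192
  FM02: 4 × 2 × 4 = 32
  FM03: 3 × 9 × 6 = 162
  FM04: 5 × 4 × 2 = 40
  FM05: 2 × 7 × 2 = 28
  FM06: 9 × 5 × 10 = 450
RPN > 29: FM01 (192), FM02 (32), FM03 (162), FM04 (40), FM06 (450).
Sum: 192 + 32 + 162 + 40 + 450 = 876.

876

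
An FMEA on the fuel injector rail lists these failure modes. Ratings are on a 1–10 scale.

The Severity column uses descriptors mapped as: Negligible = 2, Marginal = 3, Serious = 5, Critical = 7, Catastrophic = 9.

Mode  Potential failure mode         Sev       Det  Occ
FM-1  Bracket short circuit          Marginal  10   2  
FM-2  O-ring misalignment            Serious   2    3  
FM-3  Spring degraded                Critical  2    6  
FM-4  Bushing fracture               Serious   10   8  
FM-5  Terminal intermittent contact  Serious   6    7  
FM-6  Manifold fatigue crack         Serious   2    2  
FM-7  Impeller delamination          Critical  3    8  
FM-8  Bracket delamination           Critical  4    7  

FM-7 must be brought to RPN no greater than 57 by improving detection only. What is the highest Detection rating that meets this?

FM-7: S=7, O=8, D=3 → current RPN = 168.
Fixed product = 56. Need 56 × D ≤ 57, so D ≤ 57/56 = 1.02.
Maximum integer Detection rating = 1 (gives RPN 56; D=2 would give 112 > 57).

1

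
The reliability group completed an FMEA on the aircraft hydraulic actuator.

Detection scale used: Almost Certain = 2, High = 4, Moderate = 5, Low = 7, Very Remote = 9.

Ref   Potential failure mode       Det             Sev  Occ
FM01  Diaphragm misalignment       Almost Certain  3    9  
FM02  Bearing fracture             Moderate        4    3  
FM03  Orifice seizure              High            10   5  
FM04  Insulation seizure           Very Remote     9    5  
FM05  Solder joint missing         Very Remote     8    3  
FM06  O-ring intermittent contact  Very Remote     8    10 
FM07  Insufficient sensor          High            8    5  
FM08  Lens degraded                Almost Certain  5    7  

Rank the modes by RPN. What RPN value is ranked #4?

RPN = Severity × Occurrence × Detection:
  FM01: 3 × 9 × 2 = 54
  FM02: 4 × 3 × 5 = 60
  FM03: 10 × 5 × 4 = 200
  FM04: 9 × 5 × 9 = 405
  FM05: 8 × 3 × 9 = 216
  FM06: 8 × 10 × 9 = 720
  FM07: 8 × 5 × 4 = 160
  FM08: 5 × 7 × 2 = 70
Sorted descending: 720, 405, 216, 200, 160, 70, 60, 54.
The fourth-highest RPN is 200 (FM03).

200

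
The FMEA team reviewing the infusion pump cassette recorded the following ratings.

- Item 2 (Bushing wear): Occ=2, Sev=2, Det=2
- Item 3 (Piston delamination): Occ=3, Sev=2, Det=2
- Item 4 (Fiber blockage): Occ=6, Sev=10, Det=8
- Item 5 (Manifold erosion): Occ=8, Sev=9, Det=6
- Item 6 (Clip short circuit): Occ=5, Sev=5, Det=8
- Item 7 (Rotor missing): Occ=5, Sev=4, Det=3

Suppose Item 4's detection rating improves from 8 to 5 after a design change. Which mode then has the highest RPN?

Item 5

RPN = Severity × Occurrence × Detection:
  Item 2: 2 × 2 × 2 = 8
  Item 3: 2 × 3 × 2 = 12
  Item 4: 10 × 6 × 8 = 480
  Item 5: 9 × 8 × 6 = 432
  Item 6: 5 × 5 × 8 = 200
  Item 7: 4 × 5 × 3 = 60
After action: Item 4 → 10 × 6 × 5 = 300.
Revised RPNs: Item 5=432, Item 4=300, Item 6=200, Item 7=60, Item 3=12, Item 2=8.
Highest is now Item 5 (432).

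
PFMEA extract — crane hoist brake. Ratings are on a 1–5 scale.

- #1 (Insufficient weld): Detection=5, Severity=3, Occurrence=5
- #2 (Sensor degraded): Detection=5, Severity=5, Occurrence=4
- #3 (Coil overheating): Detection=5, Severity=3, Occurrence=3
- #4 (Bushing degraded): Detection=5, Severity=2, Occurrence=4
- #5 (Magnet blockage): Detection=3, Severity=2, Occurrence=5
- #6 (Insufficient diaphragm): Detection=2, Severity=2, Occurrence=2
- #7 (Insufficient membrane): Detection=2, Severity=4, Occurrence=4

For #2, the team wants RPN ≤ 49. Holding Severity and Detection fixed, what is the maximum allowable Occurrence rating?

1

#2: S=5, O=4, D=5 → current RPN = 100.
Fixed product = 25. Need 25 × O ≤ 49, so O ≤ 49/25 = 1.96.
Maximum integer Occurrence rating = 1 (gives RPN 25; O=2 would give 50 > 49).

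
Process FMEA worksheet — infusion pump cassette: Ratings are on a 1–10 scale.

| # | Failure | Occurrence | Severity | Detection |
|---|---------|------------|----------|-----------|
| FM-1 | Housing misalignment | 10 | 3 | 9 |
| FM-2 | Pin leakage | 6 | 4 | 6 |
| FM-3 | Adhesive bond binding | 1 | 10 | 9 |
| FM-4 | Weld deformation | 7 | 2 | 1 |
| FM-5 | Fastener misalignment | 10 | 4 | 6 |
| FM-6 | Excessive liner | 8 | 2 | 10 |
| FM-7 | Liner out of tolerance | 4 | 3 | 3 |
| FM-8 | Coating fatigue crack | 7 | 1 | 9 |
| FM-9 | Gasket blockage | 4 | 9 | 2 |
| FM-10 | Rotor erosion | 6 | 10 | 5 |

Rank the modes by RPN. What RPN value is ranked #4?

160

RPN = Severity × Occurrence × Detection:
  FM-1: 3 × 10 × 9 = 270
  FM-2: 4 × 6 × 6 = 144
  FM-3: 10 × 1 × 9 = 90
  FM-4: 2 × 7 × 1 = 14
  FM-5: 4 × 10 × 6 = 240
  FM-6: 2 × 8 × 10 = 160
  FM-7: 3 × 4 × 3 = 36
  FM-8: 1 × 7 × 9 = 63
  FM-9: 9 × 4 × 2 = 72
  FM-10: 10 × 6 × 5 = 300
Sorted descending: 300, 270, 240, 160, 144, 90, 72, 63, 36, 14.
The fourth-highest RPN is 160 (FM-6).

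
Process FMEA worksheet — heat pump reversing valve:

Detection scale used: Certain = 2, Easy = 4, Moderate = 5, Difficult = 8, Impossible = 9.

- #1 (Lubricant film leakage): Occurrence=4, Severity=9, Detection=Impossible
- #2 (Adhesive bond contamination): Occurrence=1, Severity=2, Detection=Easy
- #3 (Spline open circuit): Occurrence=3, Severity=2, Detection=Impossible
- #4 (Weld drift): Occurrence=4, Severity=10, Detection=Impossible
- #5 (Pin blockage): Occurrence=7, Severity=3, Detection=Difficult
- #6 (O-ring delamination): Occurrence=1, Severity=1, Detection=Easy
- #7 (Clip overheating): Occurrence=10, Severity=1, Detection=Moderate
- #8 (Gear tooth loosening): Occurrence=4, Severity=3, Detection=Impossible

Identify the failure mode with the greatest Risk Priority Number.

RPN = Severity × Occurrence × Detection:
  #1: 9 × 4 × 9 = 324
  #2: 2 × 1 × 4 = 8
  #3: 2 × 3 × 9 = 54
  #4: 10 × 4 × 9 = 360
  #5: 3 × 7 × 8 = 168
  #6: 1 × 1 × 4 = 4
  #7: 1 × 10 × 5 = 50
  #8: 3 × 4 × 9 = 108
Highest RPN is 360 → #4.

#4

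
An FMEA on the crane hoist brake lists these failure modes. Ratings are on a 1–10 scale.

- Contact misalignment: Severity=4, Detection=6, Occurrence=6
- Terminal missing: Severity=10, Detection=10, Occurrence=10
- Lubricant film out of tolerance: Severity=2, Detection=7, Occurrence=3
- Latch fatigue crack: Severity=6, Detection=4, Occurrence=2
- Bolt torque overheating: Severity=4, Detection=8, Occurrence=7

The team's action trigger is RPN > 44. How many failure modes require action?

4

RPN = Severity × Occurrence × Detection:
  Contact misalignment: 4 × 6 × 6 = 144
  Terminal missing: 10 × 10 × 10 = 1000
  Lubricant film out of tolerance: 2 × 3 × 7 = 42
  Latch fatigue crack: 6 × 2 × 4 = 48
  Bolt torque overheating: 4 × 7 × 8 = 224
Modes with RPN > 44: Contact misalignment (144), Terminal missing (1000), Latch fatigue crack (48), Bolt torque overheating (224) → 4.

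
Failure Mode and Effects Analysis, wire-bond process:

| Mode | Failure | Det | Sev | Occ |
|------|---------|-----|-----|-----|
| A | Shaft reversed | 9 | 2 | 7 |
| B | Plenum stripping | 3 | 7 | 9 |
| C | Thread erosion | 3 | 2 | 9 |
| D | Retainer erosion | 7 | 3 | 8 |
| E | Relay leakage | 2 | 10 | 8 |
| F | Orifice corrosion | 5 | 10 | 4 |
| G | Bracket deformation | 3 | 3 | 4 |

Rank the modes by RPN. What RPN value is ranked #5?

126

RPN = Severity × Occurrence × Detection:
  A: 2 × 7 × 9 = 126
  B: 7 × 9 × 3 = 189
  C: 2 × 9 × 3 = 54
  D: 3 × 8 × 7 = 168
  E: 10 × 8 × 2 = 160
  F: 10 × 4 × 5 = 200
  G: 3 × 4 × 3 = 36
Sorted descending: 200, 189, 168, 160, 126, 54, 36.
The fifth-highest RPN is 126 (A).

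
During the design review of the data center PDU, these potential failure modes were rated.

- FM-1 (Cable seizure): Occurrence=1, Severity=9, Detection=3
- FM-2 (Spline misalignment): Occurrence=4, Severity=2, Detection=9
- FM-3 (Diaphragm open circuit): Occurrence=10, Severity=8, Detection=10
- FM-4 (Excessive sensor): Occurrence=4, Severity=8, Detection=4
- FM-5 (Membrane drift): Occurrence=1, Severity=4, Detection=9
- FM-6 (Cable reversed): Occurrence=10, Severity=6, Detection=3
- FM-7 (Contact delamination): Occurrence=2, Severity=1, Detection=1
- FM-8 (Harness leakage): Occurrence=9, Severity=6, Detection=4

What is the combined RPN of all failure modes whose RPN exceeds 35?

RPN = Severity × Occurrence × Detection:
  FM-1: 9 × 1 × 3 = 27
  FM-2: 2 × 4 × 9 = 72
  FM-3: 8 × 10 × 10 = 800
  FM-4: 8 × 4 × 4 = 128
  FM-5: 4 × 1 × 9 = 36
  FM-6: 6 × 10 × 3 = 180
  FM-7: 1 × 2 × 1 = 2
  FM-8: 6 × 9 × 4 = 216
RPN > 35: FM-2 (72), FM-3 (800), FM-4 (128), FM-5 (36), FM-6 (180), FM-8 (216).
Sum: 72 + 800 + 128 + 36 + 180 + 216 = 1432.

1432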